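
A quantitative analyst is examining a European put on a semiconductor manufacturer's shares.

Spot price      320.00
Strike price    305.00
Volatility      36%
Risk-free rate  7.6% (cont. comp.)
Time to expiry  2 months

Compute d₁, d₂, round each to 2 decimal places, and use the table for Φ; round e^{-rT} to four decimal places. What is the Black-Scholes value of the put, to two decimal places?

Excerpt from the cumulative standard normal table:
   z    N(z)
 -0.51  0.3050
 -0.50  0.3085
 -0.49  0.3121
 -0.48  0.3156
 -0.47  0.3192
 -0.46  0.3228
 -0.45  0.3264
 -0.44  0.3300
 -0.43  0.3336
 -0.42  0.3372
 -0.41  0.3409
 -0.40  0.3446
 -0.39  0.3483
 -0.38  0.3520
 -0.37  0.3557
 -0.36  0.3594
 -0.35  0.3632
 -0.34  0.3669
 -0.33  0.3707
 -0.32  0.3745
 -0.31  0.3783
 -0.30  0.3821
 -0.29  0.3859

10.62

σ√T = 0.36 × 0.4082 = 0.1470
d₁ = [ln(320/305) + (0.076 + ½·0.36²)·0.1667] / (σ√T) = (0.0480 + 0.0235) / 0.1470 = 0.4863 ⇒ 0.49
d₂ = 0.4863 − 0.1470 = 0.3394 ⇒ 0.34
exp(−rT) = exp(−0.076·0.1667) = 0.9874
P = 305·0.9874·N(-0.34) − 320·N(-0.49) = 305·0.9874·0.3669 − 320·0.3121 = 110.4945 − 99.8720 = 10.6225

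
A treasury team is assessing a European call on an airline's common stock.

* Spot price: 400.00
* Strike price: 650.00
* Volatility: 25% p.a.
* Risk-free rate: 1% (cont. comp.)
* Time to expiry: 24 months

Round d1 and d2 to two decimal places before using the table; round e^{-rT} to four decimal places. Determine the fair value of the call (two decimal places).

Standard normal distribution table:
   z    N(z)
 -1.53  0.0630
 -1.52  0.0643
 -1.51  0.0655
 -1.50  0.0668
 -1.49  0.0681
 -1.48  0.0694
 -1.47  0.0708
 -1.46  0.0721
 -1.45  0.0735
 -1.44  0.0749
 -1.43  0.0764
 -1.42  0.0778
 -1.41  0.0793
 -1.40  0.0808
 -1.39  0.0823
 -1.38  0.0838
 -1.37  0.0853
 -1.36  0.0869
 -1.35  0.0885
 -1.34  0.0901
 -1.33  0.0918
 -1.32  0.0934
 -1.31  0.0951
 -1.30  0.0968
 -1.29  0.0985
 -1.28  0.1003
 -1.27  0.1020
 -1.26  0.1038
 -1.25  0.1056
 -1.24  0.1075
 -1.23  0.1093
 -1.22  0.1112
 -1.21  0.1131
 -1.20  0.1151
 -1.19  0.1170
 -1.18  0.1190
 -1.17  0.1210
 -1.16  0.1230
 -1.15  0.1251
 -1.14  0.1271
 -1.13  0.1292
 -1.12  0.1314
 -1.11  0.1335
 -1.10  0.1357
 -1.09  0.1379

7.45

σ√T = 0.25 × 1.4142 = 0.3536
ln(S/K) + (r + σ²/2)T = ln(400/650) + (0.01 + 0.25²/2)·2 = -0.4855 + 0.0825 = -0.4030
d₁ = -0.4030 / 0.3536 = -1.1399 ≈ -1.14
d₂ = d₁ − σ√T = -1.1399 − 0.3536 = -1.4934 ≈ -1.49
e^(−rT) = e^(−0.01·2) = 0.9802
N(d₁) = N(-1.14) = 0.1271;  N(d₂) = N(-1.49) = 0.0681
C = 400·0.1271 − 650·0.9802·0.0681 = 50.8400 − 43.3886 = 7.4514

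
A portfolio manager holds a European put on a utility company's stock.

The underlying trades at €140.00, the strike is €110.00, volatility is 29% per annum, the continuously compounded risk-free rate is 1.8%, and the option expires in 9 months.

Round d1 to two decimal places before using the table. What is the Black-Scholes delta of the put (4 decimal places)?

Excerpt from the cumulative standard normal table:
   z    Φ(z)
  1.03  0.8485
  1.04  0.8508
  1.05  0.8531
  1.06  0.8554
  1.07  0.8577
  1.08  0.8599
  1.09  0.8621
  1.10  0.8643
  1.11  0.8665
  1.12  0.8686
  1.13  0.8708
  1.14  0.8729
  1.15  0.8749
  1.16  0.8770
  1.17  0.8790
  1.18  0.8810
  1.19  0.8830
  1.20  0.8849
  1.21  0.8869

σ√T = 0.29·√0.75 = 0.2511
d₁ = [ln(140/110) + (0.018 + ½·0.29²)·0.75] / (σ√T) = (0.2412 + 0.0450) / 0.2511 = 1.1396 which rounds to 1.14
N(d₁) = N(1.14) = 0.8729
Δ_put = N(d₁) − 1 = 0.8729 − 1 = -0.1271

-0.1271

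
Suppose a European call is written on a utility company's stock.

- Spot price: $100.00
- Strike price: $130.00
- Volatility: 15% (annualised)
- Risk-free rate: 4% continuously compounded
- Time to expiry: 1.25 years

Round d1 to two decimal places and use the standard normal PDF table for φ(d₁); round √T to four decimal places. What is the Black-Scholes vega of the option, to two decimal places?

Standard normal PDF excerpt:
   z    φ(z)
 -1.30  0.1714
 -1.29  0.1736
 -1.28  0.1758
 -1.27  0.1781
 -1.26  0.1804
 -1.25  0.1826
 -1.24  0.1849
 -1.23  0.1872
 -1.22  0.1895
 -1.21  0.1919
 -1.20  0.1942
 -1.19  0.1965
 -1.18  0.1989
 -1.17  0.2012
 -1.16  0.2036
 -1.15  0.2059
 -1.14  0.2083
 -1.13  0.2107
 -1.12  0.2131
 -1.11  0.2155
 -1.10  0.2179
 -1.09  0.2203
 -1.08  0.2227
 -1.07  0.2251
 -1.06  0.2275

22.24

T = 1.25;  σ√T = 0.1677
d₁ = [ln(100/130) + (0.04 + 0.15²/2)·1.25] / 0.1677 = [-0.2624 + 0.0641] / 0.1677 = -1.1824 ⇒ -1.18
√T = √1.25 = 1.1180
φ(d₁) = φ(-1.18) = 0.1989
vega = S·φ(d₁)·√T = 100·0.1989·1.1180 = 22.2370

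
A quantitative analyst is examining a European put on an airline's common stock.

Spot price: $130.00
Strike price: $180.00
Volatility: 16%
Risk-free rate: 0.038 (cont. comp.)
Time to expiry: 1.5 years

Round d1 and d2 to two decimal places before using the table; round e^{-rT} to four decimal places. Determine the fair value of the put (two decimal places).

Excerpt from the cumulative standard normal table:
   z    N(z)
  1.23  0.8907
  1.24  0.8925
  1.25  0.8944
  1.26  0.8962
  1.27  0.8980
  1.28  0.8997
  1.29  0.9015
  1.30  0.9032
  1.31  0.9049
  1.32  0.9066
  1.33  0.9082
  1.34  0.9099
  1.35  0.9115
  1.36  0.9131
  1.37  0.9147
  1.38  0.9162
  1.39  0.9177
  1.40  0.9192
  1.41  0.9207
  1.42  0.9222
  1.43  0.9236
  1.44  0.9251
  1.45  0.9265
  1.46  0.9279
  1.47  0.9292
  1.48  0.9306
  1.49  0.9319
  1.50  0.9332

$41.25

σ√T = 0.16·√1.5 = 0.1960
ln(S/K) + (r + σ²/2)T = ln(130/180) + (0.038 + 0.16²/2)·1.5 = -0.3254 + 0.0762 = -0.2492
d₁ = -0.2492 / 0.1960 = -1.2718 ≈ -1.27
d₂ = d₁ − σ√T = -1.2718 − 0.1960 = -1.4678 ≈ -1.47
e^(−rT) = e^(−0.038·1.5) = 0.9446
N(−d₂) = N(1.47) = 0.9292;  N(−d₁) = N(1.27) = 0.8980
P = 180·0.9446·0.9292 − 130·0.8980 = 157.9900 − 116.7400 = 41.2500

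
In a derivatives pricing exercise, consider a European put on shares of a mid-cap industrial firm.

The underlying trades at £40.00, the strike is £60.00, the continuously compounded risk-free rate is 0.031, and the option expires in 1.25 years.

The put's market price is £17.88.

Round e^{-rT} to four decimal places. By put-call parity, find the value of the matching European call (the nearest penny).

e^(−rT) = e^(−0.031·1.25) = 0.9620
Put-call parity: C − P = S − K·e^(−rT) = 40 − 60·0.9620 = 40 − 57.7200 = -17.7200
C = P + (C − P) = 17.88 + (-17.7200) = 0.1600

£0.16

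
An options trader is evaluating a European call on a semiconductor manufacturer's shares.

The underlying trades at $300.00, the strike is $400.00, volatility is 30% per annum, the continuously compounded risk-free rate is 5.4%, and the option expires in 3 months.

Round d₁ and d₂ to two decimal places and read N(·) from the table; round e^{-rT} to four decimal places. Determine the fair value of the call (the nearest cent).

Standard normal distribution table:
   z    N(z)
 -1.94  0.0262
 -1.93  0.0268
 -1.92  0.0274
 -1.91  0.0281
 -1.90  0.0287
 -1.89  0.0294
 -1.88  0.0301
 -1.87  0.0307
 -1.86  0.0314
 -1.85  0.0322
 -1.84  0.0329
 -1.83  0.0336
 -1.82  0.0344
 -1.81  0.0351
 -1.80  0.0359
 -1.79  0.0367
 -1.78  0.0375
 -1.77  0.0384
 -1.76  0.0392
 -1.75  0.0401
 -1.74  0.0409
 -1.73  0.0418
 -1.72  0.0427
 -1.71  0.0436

T = 0.25;  σ√T = 0.1500
d₁ = [ln(300/400) + (0.054 + 0.3²/2)·0.25] / 0.1500 = [-0.2877 + 0.0248] / 0.1500 = -1.7529 → -1.75
d₂ = d₁ − σ√T = -1.7529 − 0.1500 = -1.9029 → -1.90
exp(−rT) = exp(−0.054·0.25) = 0.9866
N(d₁) = N(-1.75) = 0.0401;  N(d₂) = N(-1.90) = 0.0287
C = 300·0.0401 − 400·0.9866·0.0287 = 12.0300 − 11.3262 = 0.7038

$0.70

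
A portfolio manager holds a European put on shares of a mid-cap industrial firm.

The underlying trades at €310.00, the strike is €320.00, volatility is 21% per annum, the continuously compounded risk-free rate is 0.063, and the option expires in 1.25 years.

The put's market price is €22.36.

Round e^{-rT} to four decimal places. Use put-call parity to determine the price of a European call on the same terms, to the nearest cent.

e^(−rT) = e^(−0.063·1.25) = 0.9243
Put-call parity: C − P = S − K·e^(−rT) = 310 − 320·0.9243 = 310 − 295.7760 = 14.2240
C = P + (C − P) = 22.36 + (14.2240) = 36.5840

€36.58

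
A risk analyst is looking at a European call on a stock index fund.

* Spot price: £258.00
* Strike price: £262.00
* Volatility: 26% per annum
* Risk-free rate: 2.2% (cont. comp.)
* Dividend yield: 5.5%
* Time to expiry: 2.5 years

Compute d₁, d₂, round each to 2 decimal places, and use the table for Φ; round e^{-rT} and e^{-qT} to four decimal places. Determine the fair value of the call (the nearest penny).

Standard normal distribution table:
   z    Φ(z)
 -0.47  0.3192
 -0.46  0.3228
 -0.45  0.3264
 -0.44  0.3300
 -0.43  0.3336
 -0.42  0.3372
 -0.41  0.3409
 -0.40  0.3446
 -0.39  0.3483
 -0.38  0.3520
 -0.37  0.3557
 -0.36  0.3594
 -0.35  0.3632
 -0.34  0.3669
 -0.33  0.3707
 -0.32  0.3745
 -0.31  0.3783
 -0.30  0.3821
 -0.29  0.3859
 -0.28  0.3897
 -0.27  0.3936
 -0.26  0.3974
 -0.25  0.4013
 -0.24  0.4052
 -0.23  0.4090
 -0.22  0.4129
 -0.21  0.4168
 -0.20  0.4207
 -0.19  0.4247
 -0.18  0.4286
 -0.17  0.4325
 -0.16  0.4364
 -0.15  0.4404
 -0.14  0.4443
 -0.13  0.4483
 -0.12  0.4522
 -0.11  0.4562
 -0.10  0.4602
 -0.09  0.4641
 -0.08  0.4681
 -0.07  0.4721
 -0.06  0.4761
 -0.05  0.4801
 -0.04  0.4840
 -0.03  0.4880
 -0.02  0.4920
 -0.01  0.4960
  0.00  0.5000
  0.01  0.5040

£27.89

σ√T = 0.26·√2.5 = 0.4111
d₁ = [ln(258/262) + (0.022 − 0.055 + 0.26²/2)·2.5] / 0.4111 = [-0.0154 + 0.0020] / 0.4111 = -0.0326 which rounds to -0.03
d₂ = d₁ − σ√T = -0.0326 − 0.4111 = -0.4437 which rounds to -0.44
e^(−qT) = e^(−0.055·2.5) = 0.8715;  e^(−rT) = e^(−0.022·2.5) = 0.9465
N(d₁) = N(-0.03) = 0.4880;  N(d₂) = N(-0.44) = 0.3300
C = 258·0.8715·0.4880 − 262·0.9465·0.3300 = 109.7253 − 81.8344 = 27.8909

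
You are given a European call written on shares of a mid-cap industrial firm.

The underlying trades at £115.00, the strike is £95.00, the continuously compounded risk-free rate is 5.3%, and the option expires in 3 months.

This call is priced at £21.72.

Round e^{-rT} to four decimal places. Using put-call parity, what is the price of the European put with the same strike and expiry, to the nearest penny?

£0.47

exp(−rT) = exp(−0.053·0.25) = 0.9868
Put-call parity: C − P = S − K·e^(−rT) = 115 − 95·0.9868 = 115 − 93.7460 = 21.2540
P = C − (C − P) = 21.72 − (21.2540) = 0.4660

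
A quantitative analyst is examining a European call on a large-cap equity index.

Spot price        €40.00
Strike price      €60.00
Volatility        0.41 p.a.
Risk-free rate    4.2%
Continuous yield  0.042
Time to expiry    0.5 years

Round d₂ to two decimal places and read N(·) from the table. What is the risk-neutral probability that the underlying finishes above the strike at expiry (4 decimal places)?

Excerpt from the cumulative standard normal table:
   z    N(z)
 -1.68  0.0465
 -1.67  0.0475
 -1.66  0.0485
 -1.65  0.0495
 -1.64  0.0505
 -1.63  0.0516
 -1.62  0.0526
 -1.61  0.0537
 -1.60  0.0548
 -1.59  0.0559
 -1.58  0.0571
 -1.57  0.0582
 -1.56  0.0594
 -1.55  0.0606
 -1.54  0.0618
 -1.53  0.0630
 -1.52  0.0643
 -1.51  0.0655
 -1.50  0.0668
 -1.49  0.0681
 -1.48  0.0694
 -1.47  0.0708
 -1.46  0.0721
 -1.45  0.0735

σ√T = 0.41 × 0.7071 = 0.2899
ln(S/K) + (r − q + σ²/2)T = ln(40/60) + (0.042 − 0.042 + 0.41²/2)·0.5 = -0.4055 + 0.0420 = -0.3634
d₁ = -0.3634 / 0.2899 = -1.2536 → -1.25
d₂ = d₁ − σ√T = -1.2536 − 0.2899 = -1.5435 → -1.54
Risk-neutral Pr[S_T > K] = N(d₂) = N(-1.54) = 0.0618

0.0618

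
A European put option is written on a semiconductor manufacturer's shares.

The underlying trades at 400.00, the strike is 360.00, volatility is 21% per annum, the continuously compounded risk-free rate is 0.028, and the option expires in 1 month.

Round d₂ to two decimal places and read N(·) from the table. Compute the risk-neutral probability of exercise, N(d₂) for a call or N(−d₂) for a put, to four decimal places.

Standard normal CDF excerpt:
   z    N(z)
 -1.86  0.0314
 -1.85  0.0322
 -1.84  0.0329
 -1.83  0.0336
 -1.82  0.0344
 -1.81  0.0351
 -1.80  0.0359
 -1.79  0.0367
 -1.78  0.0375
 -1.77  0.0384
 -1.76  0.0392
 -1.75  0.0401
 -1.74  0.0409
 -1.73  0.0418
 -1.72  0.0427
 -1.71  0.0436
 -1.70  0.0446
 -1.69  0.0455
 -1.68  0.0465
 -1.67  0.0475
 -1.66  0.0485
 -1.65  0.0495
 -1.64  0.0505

T = 0.08333;  σ√T = 0.0606
d₁ = [ln(400/360) + (0.028 + 0.21²/2)·0.08333] / 0.0606 = [0.1054 + 0.0042] / 0.0606 = 1.8068 ≈ 1.81
d₂ = d₁ − σ√T = 1.8068 − 0.0606 = 1.7462 ≈ 1.75
Pr(exercise) under Q = N(−d₂) = N(-1.75) = 0.0401

0.0401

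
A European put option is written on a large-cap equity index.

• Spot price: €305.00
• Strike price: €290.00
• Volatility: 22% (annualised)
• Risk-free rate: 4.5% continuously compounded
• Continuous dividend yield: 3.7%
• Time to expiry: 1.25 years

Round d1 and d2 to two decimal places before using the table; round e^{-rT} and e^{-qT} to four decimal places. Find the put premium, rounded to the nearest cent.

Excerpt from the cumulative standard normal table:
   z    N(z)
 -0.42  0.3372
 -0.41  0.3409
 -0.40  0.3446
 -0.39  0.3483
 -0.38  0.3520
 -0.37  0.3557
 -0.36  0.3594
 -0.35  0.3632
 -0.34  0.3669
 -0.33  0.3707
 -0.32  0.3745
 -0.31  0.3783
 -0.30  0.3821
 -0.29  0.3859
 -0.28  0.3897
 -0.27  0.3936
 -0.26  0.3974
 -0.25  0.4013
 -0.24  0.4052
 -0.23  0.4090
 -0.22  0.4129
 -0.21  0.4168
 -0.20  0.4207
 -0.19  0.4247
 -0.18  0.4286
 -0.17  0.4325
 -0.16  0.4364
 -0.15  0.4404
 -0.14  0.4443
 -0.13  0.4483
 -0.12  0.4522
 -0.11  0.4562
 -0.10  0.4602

σ√T = 0.22 × 1.1180 = 0.2460
d₁ = [ln(305/290) + (0.045 − 0.037 + ½·0.22²)·1.25] / (σ√T) = (0.0504 + 0.0403) / 0.2460 = 0.3687 ≈ 0.37
d₂ = 0.3687 − 0.2460 = 0.1227 ≈ 0.12
e^(−qT) = e^(−0.037·1.25) = 0.9548;  e^(−rT) = e^(−0.045·1.25) = 0.9453
N(−d₂) = N(-0.12) = 0.4522;  N(−d₁) = N(-0.37) = 0.3557
P = 290·0.9453·0.4522 − 305·0.9548·0.3557 = 123.9648 − 103.5848 = 20.3799

€20.38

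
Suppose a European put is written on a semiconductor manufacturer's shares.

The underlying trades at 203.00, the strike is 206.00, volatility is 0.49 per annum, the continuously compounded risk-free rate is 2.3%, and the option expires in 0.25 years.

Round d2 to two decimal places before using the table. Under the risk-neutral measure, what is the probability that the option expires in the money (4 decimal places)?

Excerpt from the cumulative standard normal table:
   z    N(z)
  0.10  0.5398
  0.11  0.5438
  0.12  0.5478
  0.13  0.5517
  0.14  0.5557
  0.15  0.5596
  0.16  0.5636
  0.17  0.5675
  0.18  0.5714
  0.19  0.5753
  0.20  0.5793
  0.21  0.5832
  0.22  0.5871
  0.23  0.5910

T = 0.25;  σ√T = 0.2450
d₁ = [ln(203/206) + (0.023 + 0.49²/2)·0.25] / 0.2450 = [-0.0147 + 0.0358] / 0.2450 = 0.0861 ⇒ 0.09
d₂ = d₁ − σ√T = 0.0861 − 0.2450 = -0.1589 ⇒ -0.16
Risk-neutral Pr[S_T < K] = N(−d₂) = N(0.16) = 0.5636

0.5636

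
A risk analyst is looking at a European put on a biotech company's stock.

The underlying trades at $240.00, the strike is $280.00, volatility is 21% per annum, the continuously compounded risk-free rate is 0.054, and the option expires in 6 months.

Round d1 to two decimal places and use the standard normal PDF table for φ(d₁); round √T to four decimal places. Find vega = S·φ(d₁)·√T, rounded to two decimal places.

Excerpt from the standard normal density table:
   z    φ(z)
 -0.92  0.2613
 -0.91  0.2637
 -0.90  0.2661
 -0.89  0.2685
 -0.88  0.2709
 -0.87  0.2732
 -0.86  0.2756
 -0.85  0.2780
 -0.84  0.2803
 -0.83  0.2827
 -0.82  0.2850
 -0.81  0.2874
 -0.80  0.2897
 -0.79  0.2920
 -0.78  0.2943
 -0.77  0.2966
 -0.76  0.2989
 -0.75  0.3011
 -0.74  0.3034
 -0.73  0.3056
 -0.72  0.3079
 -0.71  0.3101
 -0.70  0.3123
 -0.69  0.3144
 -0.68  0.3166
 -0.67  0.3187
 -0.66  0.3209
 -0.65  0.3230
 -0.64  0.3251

49.94

σ√T = 0.21 × 0.7071 = 0.1485
d₁ = [ln(240/280) + (0.054 + 0.21²/2)·0.5] / 0.1485 = [-0.1542 + 0.0380] / 0.1485 = -0.7820 ⇒ -0.78
√T = √0.5 = 0.7071
φ(d₁) = φ(-0.78) = 0.2943
vega = S·φ(d₁)·√T = 240·0.2943·0.7071 = 49.9439
(The call has the same vega.)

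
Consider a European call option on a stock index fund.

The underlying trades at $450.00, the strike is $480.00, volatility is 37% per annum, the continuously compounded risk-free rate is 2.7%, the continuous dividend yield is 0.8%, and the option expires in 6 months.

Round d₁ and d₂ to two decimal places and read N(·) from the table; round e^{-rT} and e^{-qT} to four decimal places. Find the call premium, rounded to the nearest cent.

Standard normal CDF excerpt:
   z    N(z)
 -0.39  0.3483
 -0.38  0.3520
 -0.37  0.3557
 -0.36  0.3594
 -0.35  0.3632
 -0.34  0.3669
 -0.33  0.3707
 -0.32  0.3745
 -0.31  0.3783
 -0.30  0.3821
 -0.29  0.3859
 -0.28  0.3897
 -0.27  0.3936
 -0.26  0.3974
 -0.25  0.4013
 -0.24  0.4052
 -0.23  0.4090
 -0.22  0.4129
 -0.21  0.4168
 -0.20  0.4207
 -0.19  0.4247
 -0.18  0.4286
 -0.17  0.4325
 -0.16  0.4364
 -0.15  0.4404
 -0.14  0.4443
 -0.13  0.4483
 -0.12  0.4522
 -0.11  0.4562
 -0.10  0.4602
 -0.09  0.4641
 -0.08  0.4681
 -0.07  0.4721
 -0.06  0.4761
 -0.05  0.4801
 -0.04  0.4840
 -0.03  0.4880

$36.05

T = 0.5;  σ√T = 0.2616
d₁ = [ln(450/480) + (0.027 − 0.008 + ½·0.37²)·0.5] / (σ√T) = (-0.0645 + 0.0437) / 0.2616 = -0.0796 which rounds to -0.08
d₂ = -0.0796 − 0.2616 = -0.3412 which rounds to -0.34
exp(−qT) = exp(−0.008·0.5) = 0.9960;  exp(−rT) = exp(−0.027·0.5) = 0.9866
C = 450·0.9960·N(-0.08) − 480·0.9866·N(-0.34) = 450·0.9960·0.4681 − 480·0.9866·0.3669 = 209.8024 − 173.7521 = 36.0503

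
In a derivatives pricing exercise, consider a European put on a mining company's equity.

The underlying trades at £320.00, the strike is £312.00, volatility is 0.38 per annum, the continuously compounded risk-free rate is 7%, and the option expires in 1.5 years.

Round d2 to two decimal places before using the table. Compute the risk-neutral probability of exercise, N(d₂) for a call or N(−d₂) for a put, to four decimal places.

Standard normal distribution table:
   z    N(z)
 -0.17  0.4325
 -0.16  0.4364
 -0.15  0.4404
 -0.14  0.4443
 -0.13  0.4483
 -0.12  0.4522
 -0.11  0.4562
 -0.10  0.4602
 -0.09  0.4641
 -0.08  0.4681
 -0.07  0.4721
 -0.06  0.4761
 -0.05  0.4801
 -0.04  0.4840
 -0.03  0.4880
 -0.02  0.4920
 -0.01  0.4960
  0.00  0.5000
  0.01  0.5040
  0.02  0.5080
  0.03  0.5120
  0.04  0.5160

0.4801

T = 1.5;  σ√T = 0.4654
d₁ = [ln(320/312) + (0.07 + ½·0.38²)·1.5] / (σ√T) = (0.0253 + 0.2133) / 0.4654 = 0.5127 ≈ 0.51
d₂ = 0.5127 − 0.4654 = 0.0473 ≈ 0.05
Pr(exercise) under Q = N(−d₂) = N(-0.05) = 0.4801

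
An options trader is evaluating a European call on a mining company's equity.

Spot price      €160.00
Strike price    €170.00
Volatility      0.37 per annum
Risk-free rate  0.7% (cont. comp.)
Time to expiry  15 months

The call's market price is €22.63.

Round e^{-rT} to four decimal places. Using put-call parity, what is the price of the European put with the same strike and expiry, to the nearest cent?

e^(−rT) = e^(−0.007·1.25) = 0.9913
Put-call parity: C − P = S − K·e^(−rT) = 160 − 170·0.9913 = 160 − 168.5210 = -8.5210
P = C − (C − P) = 22.63 − (-8.5210) = 31.1510

€31.15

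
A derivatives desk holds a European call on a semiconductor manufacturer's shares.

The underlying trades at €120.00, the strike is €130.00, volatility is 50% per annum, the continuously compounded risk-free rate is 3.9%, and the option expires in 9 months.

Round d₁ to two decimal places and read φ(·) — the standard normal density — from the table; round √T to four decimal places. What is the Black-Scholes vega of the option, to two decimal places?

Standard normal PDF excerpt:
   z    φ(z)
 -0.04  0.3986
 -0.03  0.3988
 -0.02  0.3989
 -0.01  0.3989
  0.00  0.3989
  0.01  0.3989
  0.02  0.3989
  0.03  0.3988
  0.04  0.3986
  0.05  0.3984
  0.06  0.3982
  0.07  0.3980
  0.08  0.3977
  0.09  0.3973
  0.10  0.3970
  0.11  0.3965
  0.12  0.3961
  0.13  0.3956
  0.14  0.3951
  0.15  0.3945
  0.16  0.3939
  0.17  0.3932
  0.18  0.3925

σ√T = 0.5 × 0.8660 = 0.4330
d₁ = [ln(120/130) + (0.039 + 0.5²/2)·0.75] / 0.4330 = [-0.0800 + 0.1230] / 0.4330 = 0.0992 → 0.10
√T = √0.75 = 0.8660
φ(d₁) = φ(0.10) = 0.3970
vega = S·φ(d₁)·√T = 120·0.3970·0.8660 = 41.2562

41.26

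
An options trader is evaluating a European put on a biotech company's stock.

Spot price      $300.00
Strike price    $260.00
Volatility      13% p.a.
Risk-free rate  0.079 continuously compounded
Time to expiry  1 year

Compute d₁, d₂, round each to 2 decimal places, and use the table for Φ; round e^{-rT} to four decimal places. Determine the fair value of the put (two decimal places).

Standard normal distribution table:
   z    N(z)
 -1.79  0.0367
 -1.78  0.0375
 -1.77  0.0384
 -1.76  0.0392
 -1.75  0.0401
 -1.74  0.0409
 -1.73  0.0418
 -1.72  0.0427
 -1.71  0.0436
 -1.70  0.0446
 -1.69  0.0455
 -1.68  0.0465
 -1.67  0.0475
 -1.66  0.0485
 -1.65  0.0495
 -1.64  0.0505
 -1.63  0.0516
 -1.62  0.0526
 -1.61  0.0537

σ√T = 0.13 × 1.0000 = 0.1300
d₁ = [ln(300/260) + (0.079 + 0.13²/2)·1] / 0.1300 = [0.1431 + 0.0874] / 0.1300 = 1.7735 ⇒ 1.77
d₂ = d₁ − σ√T = 1.7735 − 0.1300 = 1.6435 ⇒ 1.64
e^(−rT) = e^(−0.079·1) = 0.9240
N(−d₂) = N(-1.64) = 0.0505;  N(−d₁) = N(-1.77) = 0.0384
P = 260·0.9240·0.0505 − 300·0.0384 = 12.1321 − 11.5200 = 0.6121

$0.61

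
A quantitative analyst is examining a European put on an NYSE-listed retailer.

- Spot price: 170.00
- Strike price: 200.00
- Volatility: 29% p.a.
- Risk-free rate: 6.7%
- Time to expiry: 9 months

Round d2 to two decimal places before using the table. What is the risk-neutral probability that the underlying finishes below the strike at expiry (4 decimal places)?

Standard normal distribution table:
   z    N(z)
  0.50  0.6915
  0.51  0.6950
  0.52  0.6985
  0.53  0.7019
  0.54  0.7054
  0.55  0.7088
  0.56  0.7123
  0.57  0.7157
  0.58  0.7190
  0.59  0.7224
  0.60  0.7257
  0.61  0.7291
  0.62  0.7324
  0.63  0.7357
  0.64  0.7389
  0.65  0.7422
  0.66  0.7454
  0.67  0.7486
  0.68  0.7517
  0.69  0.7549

σ√T = 0.29 × 0.8660 = 0.2511
d₁ = [ln(170/200) + (0.067 + 0.29²/2)·0.75] / 0.2511 = [-0.1625 + 0.0818] / 0.2511 = -0.3215 ≈ -0.32
d₂ = d₁ − σ√T = -0.3215 − 0.2511 = -0.5726 ≈ -0.57
Pr(exercise) under Q = N(−d₂) = N(0.57) = 0.7157

0.7157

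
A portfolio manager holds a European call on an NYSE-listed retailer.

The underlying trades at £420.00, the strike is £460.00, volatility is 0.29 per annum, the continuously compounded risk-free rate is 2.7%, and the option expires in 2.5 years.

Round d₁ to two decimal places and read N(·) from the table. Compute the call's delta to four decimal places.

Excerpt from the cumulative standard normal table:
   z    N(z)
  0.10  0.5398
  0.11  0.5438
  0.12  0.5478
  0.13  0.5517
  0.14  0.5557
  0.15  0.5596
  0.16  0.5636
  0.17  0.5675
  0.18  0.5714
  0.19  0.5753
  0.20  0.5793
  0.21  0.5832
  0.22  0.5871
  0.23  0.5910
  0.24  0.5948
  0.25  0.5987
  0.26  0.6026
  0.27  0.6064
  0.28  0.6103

σ√T = 0.29·√2.5 = 0.4585
d₁ = [ln(420/460) + (0.027 + 0.29²/2)·2.5] / 0.4585 = [-0.0910 + 0.1726] / 0.4585 = 0.1781 → 0.18
N(d₁) = N(0.18) = 0.5714
Δ_call = N(d₁) = 0.5714

0.5714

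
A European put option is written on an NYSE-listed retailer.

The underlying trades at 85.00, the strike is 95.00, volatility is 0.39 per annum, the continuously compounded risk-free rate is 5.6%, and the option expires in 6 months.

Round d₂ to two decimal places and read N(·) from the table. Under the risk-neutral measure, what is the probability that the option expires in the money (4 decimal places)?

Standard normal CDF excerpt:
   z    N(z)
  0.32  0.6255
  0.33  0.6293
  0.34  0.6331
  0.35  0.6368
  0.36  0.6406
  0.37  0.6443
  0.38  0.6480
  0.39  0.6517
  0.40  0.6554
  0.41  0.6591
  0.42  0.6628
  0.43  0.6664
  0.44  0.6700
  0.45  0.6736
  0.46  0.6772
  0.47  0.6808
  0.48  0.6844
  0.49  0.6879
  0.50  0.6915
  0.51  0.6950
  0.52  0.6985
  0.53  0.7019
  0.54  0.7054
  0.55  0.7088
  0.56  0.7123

0.6700

σ√T = 0.39 × 0.7071 = 0.2758
d₁ = [ln(85/95) + (0.056 + 0.39²/2)·0.5] / 0.2758 = [-0.1112 + 0.0660] / 0.2758 = -0.1639 which rounds to -0.16
d₂ = d₁ − σ√T = -0.1639 − 0.2758 = -0.4397 which rounds to -0.44
Pr(exercise) under Q = N(−d₂) = N(0.44) = 0.6700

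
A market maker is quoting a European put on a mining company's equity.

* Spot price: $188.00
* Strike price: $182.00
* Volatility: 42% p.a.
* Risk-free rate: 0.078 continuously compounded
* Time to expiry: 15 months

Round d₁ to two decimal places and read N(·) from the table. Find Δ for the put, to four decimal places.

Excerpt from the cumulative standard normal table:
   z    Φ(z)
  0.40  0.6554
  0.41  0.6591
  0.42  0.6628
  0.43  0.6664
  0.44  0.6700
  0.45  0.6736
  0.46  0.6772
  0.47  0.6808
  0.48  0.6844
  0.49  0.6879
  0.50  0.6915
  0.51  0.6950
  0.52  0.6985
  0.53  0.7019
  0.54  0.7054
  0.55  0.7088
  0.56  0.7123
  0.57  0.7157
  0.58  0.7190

-0.3050

σ√T = 0.42·√1.25 = 0.4696
ln(S/K) + (r + σ²/2)T = ln(188/182) + (0.078 + 0.42²/2)·1.25 = 0.0324 + 0.2077 = 0.2402
d₁ = 0.2402 / 0.4696 = 0.5115 ⇒ 0.51
N(d₁) = N(0.51) = 0.6950
Δ_put = N(d₁) − 1 = 0.6950 − 1 = -0.3050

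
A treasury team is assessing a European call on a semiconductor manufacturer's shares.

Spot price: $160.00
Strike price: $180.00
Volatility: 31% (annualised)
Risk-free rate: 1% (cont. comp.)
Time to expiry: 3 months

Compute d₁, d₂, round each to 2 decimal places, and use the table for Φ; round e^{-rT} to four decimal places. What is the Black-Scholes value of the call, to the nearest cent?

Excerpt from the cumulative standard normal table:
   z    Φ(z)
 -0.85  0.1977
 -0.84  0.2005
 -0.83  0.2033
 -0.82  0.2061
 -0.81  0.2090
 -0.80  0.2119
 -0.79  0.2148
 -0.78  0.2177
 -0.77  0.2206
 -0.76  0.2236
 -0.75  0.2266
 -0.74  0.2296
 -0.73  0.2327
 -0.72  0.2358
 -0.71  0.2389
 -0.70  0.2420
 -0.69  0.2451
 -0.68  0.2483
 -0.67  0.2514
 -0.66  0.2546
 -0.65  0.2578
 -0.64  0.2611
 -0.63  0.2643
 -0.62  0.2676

σ√T = 0.31 × 0.5000 = 0.1550
d₁ = [ln(160/180) + (0.01 + 0.31²/2)·0.25] / 0.1550 = [-0.1178 + 0.0145] / 0.1550 = -0.6663 which rounds to -0.67
d₂ = d₁ − σ√T = -0.6663 − 0.1550 = -0.8213 which rounds to -0.82
e^(−rT) = e^(−0.01·0.25) = 0.9975
N(d₁) = N(-0.67) = 0.2514;  N(d₂) = N(-0.82) = 0.2061
C = 160·0.2514 − 180·0.9975·0.2061 = 40.2240 − 37.0053 = 3.2187

$3.22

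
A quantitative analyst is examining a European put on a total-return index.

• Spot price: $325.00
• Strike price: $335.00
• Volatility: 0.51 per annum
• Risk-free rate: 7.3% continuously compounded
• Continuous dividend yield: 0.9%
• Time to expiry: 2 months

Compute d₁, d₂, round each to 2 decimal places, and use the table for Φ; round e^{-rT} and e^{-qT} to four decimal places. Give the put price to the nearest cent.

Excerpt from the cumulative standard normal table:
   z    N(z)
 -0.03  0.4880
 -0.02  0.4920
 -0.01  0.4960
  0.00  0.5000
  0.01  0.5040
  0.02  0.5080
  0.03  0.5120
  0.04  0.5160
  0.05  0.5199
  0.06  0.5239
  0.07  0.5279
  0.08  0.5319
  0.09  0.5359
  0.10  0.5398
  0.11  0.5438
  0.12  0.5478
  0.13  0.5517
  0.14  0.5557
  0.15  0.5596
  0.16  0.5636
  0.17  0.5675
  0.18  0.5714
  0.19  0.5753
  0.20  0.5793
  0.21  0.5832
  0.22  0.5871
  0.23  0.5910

σ√T = 0.51·√0.1667 = 0.2082
d₁ = [ln(325/335) + (0.073 − 0.009 + 0.51²/2)·0.1667] / 0.2082 = [-0.0303 + 0.0323] / 0.2082 = 0.0098 ⇒ 0.01
d₂ = d₁ − σ√T = 0.0098 − 0.2082 = -0.1984 ⇒ -0.20
exp(−qT) = exp(−0.009·0.1667) = 0.9985;  exp(−rT) = exp(−0.073·0.1667) = 0.9879
N(−d₂) = N(0.20) = 0.5793;  N(−d₁) = N(-0.01) = 0.4960
P = 335·0.9879·0.5793 − 325·0.9985·0.4960 = 191.7173 − 160.9582 = 30.7591

$30.76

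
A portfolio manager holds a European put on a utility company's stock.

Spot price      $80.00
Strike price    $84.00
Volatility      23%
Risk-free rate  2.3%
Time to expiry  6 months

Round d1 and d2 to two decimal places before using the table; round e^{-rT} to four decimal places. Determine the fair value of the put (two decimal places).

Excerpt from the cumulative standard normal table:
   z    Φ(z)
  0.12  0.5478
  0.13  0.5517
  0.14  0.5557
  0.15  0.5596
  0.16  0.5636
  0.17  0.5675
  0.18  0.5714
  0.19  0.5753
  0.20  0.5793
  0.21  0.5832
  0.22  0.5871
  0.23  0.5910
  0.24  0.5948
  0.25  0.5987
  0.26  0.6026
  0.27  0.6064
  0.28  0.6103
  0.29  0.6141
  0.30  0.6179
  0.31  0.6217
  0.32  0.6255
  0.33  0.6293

σ√T = 0.23 × 0.7071 = 0.1626
d₁ = [ln(80/84) + (0.023 + 0.23²/2)·0.5] / 0.1626 = [-0.0488 + 0.0247] / 0.1626 = -0.1480 which rounds to -0.15
d₂ = d₁ − σ√T = -0.1480 − 0.1626 = -0.3106 which rounds to -0.31
exp(−rT) = exp(−0.023·0.5) = 0.9886
N(−d₂) = N(0.31) = 0.6217;  N(−d₁) = N(0.15) = 0.5596
P = 84·0.9886·0.6217 − 80·0.5596 = 51.6275 − 44.7680 = 6.8595

$6.86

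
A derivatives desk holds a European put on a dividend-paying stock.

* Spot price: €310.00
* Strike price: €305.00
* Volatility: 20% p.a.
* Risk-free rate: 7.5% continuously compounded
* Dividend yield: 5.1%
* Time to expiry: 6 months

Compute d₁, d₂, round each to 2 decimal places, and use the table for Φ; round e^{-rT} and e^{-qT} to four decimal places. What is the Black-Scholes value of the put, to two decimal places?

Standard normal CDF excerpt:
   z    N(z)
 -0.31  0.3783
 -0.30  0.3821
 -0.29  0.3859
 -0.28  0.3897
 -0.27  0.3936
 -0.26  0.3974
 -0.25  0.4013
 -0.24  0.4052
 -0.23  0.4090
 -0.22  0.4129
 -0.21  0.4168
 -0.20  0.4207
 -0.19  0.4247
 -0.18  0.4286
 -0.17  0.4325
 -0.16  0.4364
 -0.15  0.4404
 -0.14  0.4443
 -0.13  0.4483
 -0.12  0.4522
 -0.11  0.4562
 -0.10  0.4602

€12.76

T = 0.5;  σ√T = 0.1414
d₁ = [ln(310/305) + (0.075 − 0.051 + 0.2²/2)·0.5] / 0.1414 = [0.0163 + 0.0220] / 0.1414 = 0.2705 which rounds to 0.27
d₂ = d₁ − σ√T = 0.2705 − 0.1414 = 0.1291 which rounds to 0.13
exp(−qT) = exp(−0.051·0.5) = 0.9748;  exp(−rT) = exp(−0.075·0.5) = 0.9632
N(−d₂) = N(-0.13) = 0.4483;  N(−d₁) = N(-0.27) = 0.3936
P = 305·0.9632·0.4483 − 310·0.9748·0.3936 = 131.6998 − 118.9412 = 12.7586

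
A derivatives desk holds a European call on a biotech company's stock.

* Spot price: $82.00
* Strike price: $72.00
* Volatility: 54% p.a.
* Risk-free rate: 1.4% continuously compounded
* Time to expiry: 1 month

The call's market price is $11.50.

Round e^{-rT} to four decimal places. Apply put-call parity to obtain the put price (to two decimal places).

$1.41

exp(−rT) = exp(−0.014·0.08333) = 0.9988
Put-call parity: C − P = S − K·e^(−rT) = 82 − 72·0.9988 = 82 − 71.9136 = 10.0864
P = C − (C − P) = 11.50 − (10.0864) = 1.4136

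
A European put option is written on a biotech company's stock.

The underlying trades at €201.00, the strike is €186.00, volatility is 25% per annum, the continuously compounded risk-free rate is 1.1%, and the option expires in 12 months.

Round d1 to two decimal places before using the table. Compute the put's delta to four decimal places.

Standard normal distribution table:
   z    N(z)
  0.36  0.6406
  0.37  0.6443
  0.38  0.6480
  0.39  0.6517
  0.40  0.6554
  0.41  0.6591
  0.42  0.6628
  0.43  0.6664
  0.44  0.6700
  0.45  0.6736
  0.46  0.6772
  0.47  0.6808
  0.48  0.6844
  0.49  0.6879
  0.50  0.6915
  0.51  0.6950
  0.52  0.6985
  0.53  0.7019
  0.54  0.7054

T = 1;  σ√T = 0.2500
d₁ = [ln(201/186) + (0.011 + 0.25²/2)·1] / 0.2500 = [0.0776 + 0.0422] / 0.2500 = 0.4792 ≈ 0.48
N(d₁) = N(0.48) = 0.6844
Δ_put = N(d₁) − 1 = 0.6844 − 1 = -0.3156

-0.3156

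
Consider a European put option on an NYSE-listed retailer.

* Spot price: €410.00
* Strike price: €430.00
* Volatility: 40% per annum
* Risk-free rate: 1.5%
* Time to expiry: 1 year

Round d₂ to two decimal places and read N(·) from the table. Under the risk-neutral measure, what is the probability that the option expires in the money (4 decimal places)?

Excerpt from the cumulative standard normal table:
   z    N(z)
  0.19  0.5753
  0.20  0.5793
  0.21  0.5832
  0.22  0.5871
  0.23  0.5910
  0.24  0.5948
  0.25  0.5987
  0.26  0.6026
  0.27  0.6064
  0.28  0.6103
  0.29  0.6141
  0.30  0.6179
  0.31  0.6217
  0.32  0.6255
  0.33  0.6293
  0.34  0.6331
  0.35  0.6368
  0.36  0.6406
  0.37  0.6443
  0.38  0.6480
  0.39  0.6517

0.6103

σ√T = 0.4·√1 = 0.4000
d₁ = [ln(410/430) + (0.015 + 0.4²/2)·1] / 0.4000 = [-0.0476 + 0.0950] / 0.4000 = 0.1184 which rounds to 0.12
d₂ = d₁ − σ√T = 0.1184 − 0.4000 = -0.2816 which rounds to -0.28
Pr(exercise) under Q = N(−d₂) = N(0.28) = 0.6103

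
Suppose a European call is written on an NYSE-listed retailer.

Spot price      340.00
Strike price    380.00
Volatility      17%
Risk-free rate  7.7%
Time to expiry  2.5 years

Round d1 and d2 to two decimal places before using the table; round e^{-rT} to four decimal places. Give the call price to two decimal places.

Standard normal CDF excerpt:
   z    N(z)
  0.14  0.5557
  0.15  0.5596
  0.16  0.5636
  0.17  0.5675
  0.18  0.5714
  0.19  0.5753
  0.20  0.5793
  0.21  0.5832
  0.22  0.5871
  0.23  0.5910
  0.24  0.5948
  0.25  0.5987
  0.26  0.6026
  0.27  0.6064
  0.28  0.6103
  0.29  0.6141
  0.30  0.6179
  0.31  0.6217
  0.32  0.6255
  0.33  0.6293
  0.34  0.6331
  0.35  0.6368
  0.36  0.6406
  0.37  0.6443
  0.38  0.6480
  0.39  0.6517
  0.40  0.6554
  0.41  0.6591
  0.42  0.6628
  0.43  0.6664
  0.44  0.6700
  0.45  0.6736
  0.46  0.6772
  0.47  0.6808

T = 2.5;  σ√T = 0.2688
d₁ = [ln(340/380) + (0.077 + 0.17²/2)·2.5] / 0.2688 = [-0.1112 + 0.2286] / 0.2688 = 0.4368 ≈ 0.44
d₂ = d₁ − σ√T = 0.4368 − 0.2688 = 0.1680 ≈ 0.17
exp(−rT) = exp(−0.077·2.5) = 0.8249
N(d₁) = N(0.44) = 0.6700;  N(d₂) = N(0.17) = 0.5675
C = 340·0.6700 − 380·0.8249·0.5675 = 227.8000 − 177.8897 = 49.9103

49.91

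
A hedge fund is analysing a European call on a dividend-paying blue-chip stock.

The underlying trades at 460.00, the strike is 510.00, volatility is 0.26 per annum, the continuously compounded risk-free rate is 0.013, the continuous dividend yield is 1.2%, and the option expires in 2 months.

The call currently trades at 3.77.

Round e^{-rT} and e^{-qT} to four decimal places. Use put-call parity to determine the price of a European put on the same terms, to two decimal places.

e^(−qT) = e^(−0.012·0.1667) = 0.9980;  e^(−rT) = e^(−0.013·0.1667) = 0.9978
Put-call parity: C − P = S·e^(−qT) − K·e^(−rT) = 460·0.9980 − 510·0.9978 = 459.0800 − 508.8780 = -49.7980
P = C − (C − P) = 3.77 − (-49.7980) = 53.5680

53.57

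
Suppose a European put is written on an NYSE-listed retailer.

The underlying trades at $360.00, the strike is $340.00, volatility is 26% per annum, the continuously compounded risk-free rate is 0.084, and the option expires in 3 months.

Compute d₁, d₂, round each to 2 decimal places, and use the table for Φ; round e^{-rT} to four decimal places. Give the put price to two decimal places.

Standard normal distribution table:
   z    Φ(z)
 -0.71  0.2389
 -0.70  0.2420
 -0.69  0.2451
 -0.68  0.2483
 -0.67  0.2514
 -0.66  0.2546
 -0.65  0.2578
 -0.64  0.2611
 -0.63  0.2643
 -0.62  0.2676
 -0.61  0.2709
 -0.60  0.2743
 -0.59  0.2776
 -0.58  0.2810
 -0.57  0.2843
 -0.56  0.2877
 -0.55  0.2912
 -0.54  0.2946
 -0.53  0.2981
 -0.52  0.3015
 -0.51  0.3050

$7.58

σ√T = 0.26·√0.25 = 0.1300
d₁ = [ln(360/340) + (0.084 + ½·0.26²)·0.25] / (σ√T) = (0.0572 + 0.0295) / 0.1300 = 0.6662 ≈ 0.67
d₂ = 0.6662 − 0.1300 = 0.5362 ≈ 0.54
e^(−rT) = e^(−0.084·0.25) = 0.9792
P = 340·0.9792·N(-0.54) − 360·N(-0.67) = 340·0.9792·0.2946 − 360·0.2514 = 98.0806 − 90.5040 = 7.5766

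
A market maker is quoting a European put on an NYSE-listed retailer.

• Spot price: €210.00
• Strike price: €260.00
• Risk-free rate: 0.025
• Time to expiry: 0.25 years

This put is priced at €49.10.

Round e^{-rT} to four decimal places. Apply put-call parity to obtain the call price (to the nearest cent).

€0.71

e^(−rT) = e^(−0.025·0.25) = 0.9938
Put-call parity: C − P = S − K·e^(−rT) = 210 − 260·0.9938 = 210 − 258.3880 = -48.3880
C = P + (C − P) = 49.10 + (-48.3880) = 0.7120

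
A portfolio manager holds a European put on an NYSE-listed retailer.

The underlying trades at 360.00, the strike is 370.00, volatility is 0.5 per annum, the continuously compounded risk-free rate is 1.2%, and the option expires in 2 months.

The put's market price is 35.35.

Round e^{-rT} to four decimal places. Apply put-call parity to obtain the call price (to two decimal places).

e^(−rT) = e^(−0.012·0.1667) = 0.9980
Put-call parity: C − P = S − K·e^(−rT) = 360 − 370·0.9980 = 360 − 369.2600 = -9.2600
C = P + (C − P) = 35.35 + (-9.2600) = 26.0900

26.09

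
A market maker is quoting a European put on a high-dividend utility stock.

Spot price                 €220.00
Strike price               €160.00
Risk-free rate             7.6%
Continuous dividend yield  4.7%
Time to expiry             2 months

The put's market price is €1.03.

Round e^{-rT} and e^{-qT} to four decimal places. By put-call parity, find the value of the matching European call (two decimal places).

€61.33

e^(−qT) = e^(−0.047·0.1667) = 0.9922;  e^(−rT) = e^(−0.076·0.1667) = 0.9874
Put-call parity: C − P = S·e^(−qT) − K·e^(−rT) = 220·0.9922 − 160·0.9874 = 218.2840 − 157.9840 = 60.3000
C = P + (C − P) = 1.03 + (60.3000) = 61.3300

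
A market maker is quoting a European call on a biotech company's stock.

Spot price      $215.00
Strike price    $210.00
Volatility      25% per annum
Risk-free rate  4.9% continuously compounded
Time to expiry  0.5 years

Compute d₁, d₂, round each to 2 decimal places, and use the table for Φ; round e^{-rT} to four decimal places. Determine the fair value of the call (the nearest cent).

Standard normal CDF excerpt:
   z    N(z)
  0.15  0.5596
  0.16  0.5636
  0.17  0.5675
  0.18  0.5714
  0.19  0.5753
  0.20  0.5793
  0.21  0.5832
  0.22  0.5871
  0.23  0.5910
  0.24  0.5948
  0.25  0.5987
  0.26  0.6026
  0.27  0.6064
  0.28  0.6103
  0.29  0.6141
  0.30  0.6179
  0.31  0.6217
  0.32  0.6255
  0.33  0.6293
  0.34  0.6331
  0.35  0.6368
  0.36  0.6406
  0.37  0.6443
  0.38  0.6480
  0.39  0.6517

$20.64

T = 0.5;  σ√T = 0.1768
d₁ = [ln(215/210) + (0.049 + 0.25²/2)·0.5] / 0.1768 = [0.0235 + 0.0401] / 0.1768 = 0.3601 ≈ 0.36
d₂ = d₁ − σ√T = 0.3601 − 0.1768 = 0.1833 ≈ 0.18
exp(−rT) = exp(−0.049·0.5) = 0.9758
N(d₁) = N(0.36) = 0.6406;  N(d₂) = N(0.18) = 0.5714
C = 215·0.6406 − 210·0.9758·0.5714 = 137.7290 − 117.0901 = 20.6389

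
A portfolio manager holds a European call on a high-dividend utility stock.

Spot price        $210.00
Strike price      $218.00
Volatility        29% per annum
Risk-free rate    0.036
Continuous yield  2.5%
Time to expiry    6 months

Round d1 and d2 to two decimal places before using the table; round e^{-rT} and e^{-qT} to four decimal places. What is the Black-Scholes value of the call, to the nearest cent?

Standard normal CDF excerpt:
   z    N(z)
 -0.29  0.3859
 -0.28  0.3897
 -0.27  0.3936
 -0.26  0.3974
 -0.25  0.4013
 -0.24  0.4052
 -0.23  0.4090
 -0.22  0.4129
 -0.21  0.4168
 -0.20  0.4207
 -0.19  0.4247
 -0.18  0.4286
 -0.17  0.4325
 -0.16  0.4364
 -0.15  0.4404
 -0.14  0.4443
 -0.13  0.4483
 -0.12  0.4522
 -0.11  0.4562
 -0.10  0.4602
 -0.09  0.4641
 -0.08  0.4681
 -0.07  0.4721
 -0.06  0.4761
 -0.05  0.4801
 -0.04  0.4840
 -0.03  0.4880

$14.48

σ√T = 0.29·√0.5 = 0.2051
d₁ = [ln(210/218) + (0.036 − 0.025 + 0.29²/2)·0.5] / 0.2051 = [-0.0374 + 0.0265] / 0.2051 = -0.0530 → -0.05
d₂ = d₁ − σ√T = -0.0530 − 0.2051 = -0.2580 → -0.26
exp(−qT) = exp(−0.025·0.5) = 0.9876;  exp(−rT) = exp(−0.036·0.5) = 0.9822
N(d₁) = N(-0.05) = 0.4801;  N(d₂) = N(-0.26) = 0.3974
C = 210·0.9876·0.4801 − 218·0.9822·0.3974 = 99.5708 − 85.0911 = 14.4797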